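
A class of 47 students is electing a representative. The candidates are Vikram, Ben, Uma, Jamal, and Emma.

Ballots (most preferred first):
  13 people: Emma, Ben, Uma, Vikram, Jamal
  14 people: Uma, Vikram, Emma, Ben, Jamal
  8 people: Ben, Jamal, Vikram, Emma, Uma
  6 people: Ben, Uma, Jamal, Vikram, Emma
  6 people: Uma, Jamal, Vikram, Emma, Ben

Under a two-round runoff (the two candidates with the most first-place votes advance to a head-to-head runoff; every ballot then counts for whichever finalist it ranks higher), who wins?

Round 1 first-place votes: Vikram 0, Ben 14, Uma 20, Jamal 0, Emma 13. Uma and Ben advance.
Runoff: Uma is ranked above Ben on 20 ballots, Ben above Uma on 27.

Ben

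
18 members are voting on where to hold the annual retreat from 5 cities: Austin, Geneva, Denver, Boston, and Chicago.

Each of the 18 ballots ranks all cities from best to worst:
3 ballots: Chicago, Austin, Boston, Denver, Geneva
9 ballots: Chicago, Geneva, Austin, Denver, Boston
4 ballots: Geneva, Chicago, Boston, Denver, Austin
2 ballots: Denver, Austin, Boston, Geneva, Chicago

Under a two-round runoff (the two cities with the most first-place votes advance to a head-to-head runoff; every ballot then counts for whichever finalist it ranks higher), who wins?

Chicago

Round 1 first-place votes: Austin 0, Geneva 4, Denver 2, Boston 0, Chicago 12. Chicago and Geneva advance.
Runoff: Chicago is ranked above Geneva on 12 ballots, Geneva above Chicago on 6.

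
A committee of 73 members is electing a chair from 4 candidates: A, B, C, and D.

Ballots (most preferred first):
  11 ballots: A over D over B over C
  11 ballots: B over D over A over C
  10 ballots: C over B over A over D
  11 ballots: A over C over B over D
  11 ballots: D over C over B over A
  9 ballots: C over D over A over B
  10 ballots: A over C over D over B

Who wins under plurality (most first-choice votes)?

First-place votes: A 32, B 11, C 19, D 11.

A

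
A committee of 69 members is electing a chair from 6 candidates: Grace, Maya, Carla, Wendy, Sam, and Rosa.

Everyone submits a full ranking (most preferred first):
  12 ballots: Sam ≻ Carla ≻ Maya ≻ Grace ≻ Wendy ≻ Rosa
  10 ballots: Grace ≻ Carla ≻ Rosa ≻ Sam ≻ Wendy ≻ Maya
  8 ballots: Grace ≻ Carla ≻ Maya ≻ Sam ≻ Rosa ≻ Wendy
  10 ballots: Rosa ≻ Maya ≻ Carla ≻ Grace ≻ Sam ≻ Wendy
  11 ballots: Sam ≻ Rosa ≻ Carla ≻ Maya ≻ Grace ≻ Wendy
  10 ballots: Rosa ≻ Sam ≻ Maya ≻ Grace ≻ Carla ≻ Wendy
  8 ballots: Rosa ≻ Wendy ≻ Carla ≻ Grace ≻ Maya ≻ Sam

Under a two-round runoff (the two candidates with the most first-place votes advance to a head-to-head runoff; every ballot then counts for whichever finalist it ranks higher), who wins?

Round 1 first-place votes: Grace 18, Maya 0, Carla 0, Wendy 0, Sam 23, Rosa 28. Rosa and Sam advance.
Runoff: Rosa is ranked above Sam on 38 ballots, Sam above Rosa on 31.

Rosa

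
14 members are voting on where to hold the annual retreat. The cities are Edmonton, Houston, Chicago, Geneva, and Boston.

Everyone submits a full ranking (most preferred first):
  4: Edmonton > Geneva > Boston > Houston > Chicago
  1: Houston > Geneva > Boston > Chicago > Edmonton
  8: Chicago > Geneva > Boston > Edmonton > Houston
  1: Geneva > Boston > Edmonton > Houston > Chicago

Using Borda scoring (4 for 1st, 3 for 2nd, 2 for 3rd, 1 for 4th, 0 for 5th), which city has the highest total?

Geneva

Edmonton: 4×4 + 1×0 + 8×1 + 1×2 = 26
Houston: 4×1 + 1×4 + 8×0 + 1×1 = 9
Chicago: 4×0 + 1×1 + 8×4 + 1×0 = 33
Geneva: 4×3 + 1×3 + 8×3 + 1×4 = 43
Boston: 4×2 + 1×2 + 8×2 + 1×3 = 29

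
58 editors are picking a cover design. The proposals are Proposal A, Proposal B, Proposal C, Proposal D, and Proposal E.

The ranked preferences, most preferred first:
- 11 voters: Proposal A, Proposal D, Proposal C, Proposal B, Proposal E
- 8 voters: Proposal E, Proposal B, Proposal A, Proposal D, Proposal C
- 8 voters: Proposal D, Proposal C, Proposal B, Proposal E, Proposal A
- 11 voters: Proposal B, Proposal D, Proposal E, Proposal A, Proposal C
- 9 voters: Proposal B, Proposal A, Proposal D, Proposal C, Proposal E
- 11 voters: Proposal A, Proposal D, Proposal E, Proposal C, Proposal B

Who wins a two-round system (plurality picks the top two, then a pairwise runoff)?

Round 1 first-place votes: Proposal A 22, Proposal B 20, Proposal C 0, Proposal D 8, Proposal E 8. Proposal A and Proposal B advance.
Runoff: Proposal A is ranked above Proposal B on 22 ballots, Proposal B above Proposal A on 36.

Proposal B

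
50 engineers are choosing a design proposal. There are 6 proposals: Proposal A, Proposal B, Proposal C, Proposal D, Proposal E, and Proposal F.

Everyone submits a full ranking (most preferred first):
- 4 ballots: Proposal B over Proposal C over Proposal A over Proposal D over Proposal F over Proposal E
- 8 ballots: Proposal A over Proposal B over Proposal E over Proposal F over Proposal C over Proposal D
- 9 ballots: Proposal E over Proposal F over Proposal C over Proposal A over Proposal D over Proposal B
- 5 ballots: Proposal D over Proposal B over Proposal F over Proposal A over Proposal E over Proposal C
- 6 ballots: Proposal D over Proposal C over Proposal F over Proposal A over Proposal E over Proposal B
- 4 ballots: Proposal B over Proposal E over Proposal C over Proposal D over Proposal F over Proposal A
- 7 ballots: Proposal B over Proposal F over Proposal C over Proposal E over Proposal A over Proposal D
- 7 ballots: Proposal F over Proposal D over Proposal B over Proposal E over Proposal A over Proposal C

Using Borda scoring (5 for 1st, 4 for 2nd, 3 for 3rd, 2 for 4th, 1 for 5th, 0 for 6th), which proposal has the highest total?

Proposal A: 4×3 + 8×5 + 9×2 + 5×2 + 6×2 + 4×0 + 7×1 + 7×1 = 106
Proposal B: 4×5 + 8×4 + 9×0 + 5×4 + 6×0 + 4×5 + 7×5 + 7×3 = 148
Proposal C: 4×4 + 8×1 + 9×3 + 5×0 + 6×4 + 4×3 + 7×3 + 7×0 = 108
Proposal D: 4×2 + 8×0 + 9×1 + 5×5 + 6×5 + 4×2 + 7×0 + 7×4 = 108
Proposal E: 4×0 + 8×3 + 9×5 + 5×1 + 6×1 + 4×4 + 7×2 + 7×2 = 124
Proposal F: 4×1 + 8×2 + 9×4 + 5×3 + 6×3 + 4×1 + 7×4 + 7×5 = 156

Proposal F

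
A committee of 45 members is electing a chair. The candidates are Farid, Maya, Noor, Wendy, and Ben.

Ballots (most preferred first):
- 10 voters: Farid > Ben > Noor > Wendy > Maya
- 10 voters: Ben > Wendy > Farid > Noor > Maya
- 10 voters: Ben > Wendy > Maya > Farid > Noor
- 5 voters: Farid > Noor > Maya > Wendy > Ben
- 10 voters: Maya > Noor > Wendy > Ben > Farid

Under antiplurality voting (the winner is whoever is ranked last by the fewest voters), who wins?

Last-place votes: Farid 10, Maya 20, Noor 10, Wendy 0, Ben 5.

Wendy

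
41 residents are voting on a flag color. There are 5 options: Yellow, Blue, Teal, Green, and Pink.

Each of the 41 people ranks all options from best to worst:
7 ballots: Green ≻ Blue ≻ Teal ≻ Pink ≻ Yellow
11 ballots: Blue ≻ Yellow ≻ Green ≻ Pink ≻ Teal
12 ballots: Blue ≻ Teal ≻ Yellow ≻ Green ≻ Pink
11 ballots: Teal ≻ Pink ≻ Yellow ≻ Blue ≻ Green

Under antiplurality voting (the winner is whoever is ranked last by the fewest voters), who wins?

Blue

Last-place votes: Yellow 7, Blue 0, Teal 11, Green 11, Pink 12.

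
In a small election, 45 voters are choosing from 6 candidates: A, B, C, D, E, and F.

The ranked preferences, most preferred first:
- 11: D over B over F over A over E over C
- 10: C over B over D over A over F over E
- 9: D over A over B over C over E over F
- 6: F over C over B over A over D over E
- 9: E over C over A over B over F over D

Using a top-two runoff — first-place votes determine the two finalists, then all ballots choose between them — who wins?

C

Round 1 first-place votes: A 0, B 0, C 10, D 20, E 9, F 6. D and C advance.
Runoff: D is ranked above C on 20 ballots, C above D on 25.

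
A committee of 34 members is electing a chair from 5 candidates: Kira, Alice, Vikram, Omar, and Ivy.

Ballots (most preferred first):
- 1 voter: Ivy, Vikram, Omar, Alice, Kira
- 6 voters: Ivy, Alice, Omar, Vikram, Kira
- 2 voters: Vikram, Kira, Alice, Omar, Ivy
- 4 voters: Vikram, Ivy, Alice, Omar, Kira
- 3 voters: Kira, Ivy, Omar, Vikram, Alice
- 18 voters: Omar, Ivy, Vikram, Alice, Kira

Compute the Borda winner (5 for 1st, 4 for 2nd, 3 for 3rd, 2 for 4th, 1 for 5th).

Ivy

Kira: 1×1 + 6×1 + 2×4 + 4×1 + 3×5 + 18×1 = 52
Alice: 1×2 + 6×4 + 2×3 + 4×3 + 3×1 + 18×2 = 83
Vikram: 1×4 + 6×2 + 2×5 + 4×5 + 3×2 + 18×3 = 106
Omar: 1×3 + 6×3 + 2×2 + 4×2 + 3×3 + 18×5 = 132
Ivy: 1×5 + 6×5 + 2×1 + 4×4 + 3×4 + 18×4 = 137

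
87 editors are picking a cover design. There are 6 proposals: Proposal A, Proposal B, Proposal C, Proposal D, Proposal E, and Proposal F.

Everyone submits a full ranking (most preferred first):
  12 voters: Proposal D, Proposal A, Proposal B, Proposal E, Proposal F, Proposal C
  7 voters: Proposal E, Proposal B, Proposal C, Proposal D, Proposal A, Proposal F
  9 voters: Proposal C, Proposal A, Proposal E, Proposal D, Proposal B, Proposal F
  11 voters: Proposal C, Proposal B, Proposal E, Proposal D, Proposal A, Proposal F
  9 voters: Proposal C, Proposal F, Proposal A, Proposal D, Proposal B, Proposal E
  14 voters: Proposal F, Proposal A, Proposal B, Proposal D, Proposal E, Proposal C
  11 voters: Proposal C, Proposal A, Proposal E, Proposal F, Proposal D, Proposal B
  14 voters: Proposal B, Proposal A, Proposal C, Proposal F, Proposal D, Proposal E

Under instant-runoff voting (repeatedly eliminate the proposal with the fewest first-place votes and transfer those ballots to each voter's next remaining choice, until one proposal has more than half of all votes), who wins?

Round 1: Proposal A 0, Proposal B 14, Proposal C 40, Proposal D 12, Proposal E 7, Proposal F 14. Proposal A eliminated.
Round 2: Proposal B 14, Proposal C 40, Proposal D 12, Proposal E 7, Proposal F 14. Proposal E eliminated.
Round 3: Proposal B 21, Proposal C 40, Proposal D 12, Proposal F 14. Proposal D eliminated.
Round 4: Proposal B 33, Proposal C 40, Proposal F 14. Proposal F eliminated.
Round 5: Proposal B 47, Proposal C 40. Proposal B has a majority (≥44).

Proposal B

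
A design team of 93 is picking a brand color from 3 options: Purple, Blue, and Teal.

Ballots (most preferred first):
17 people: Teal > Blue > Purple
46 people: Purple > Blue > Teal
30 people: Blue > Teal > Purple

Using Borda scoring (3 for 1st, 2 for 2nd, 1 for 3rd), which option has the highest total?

Purple: 17×1 + 46×3 + 30×1 = 185
Blue: 17×2 + 46×2 + 30×3 = 216
Teal: 17×3 + 46×1 + 30×2 = 157

Blue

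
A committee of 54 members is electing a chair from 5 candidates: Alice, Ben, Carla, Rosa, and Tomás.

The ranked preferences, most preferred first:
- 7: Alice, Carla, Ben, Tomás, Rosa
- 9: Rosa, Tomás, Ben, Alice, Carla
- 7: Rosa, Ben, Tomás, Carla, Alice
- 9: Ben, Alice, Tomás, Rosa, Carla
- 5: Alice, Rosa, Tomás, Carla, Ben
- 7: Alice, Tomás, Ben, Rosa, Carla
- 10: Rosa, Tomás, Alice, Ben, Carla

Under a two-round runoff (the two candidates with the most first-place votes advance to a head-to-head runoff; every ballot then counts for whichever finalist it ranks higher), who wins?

Alice

Round 1 first-place votes: Alice 19, Ben 9, Carla 0, Rosa 26, Tomás 0. Rosa and Alice advance.
Runoff: Rosa is ranked above Alice on 26 ballots, Alice above Rosa on 28.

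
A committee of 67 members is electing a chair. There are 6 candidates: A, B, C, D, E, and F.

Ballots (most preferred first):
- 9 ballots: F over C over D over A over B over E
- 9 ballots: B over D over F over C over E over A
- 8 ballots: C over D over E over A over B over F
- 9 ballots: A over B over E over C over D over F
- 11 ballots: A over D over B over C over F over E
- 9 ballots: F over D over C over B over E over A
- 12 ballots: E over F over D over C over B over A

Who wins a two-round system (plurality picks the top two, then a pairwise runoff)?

F

Round 1 first-place votes: A 20, B 9, C 8, D 0, E 12, F 18. A and F advance.
Runoff: A is ranked above F on 28 ballots, F above A on 39.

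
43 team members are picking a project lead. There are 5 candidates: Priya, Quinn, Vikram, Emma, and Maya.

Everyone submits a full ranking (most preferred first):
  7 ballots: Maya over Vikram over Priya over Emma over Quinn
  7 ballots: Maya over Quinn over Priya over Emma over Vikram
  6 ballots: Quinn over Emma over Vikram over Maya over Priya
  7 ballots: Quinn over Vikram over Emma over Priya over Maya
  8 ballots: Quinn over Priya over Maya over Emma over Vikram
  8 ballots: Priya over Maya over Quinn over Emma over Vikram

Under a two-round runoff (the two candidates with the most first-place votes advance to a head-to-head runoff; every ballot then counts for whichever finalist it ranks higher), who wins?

Maya

Round 1 first-place votes: Priya 8, Quinn 21, Vikram 0, Emma 0, Maya 14. Quinn and Maya advance.
Runoff: Quinn is ranked above Maya on 21 ballots, Maya above Quinn on 22.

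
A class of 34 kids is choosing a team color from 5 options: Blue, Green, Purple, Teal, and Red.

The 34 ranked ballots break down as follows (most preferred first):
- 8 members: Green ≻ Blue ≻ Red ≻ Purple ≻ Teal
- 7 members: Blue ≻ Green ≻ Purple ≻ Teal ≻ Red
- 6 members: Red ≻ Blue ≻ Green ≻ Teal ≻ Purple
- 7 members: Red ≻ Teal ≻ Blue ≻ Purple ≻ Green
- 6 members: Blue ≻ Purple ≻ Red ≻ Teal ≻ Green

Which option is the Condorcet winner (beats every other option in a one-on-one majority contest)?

Blue vs Green: 26–8
Blue vs Purple: 34–0
Blue vs Teal: 27–7
Blue vs Red: 21–13
Blue beats every other option.

Blue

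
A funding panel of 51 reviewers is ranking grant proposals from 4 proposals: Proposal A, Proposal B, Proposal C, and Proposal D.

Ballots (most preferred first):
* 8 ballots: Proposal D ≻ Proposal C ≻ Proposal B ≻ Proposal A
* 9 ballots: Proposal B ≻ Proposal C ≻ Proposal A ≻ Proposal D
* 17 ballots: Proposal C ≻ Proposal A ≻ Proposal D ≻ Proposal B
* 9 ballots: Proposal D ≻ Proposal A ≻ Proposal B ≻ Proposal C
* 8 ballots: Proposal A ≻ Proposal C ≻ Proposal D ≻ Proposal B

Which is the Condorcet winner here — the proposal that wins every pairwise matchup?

Proposal C

Proposal C vs Proposal A: 34–17
Proposal C vs Proposal B: 33–18
Proposal C vs Proposal D: 34–17
Proposal C beats every other proposal.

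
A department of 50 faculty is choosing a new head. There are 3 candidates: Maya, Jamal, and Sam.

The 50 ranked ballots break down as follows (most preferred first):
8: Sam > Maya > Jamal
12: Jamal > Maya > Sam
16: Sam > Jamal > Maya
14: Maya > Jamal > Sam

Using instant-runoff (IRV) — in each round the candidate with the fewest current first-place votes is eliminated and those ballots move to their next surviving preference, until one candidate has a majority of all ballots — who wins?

Maya

Round 1: Maya 14, Jamal 12, Sam 24. Jamal eliminated.
Round 2: Maya 26, Sam 24. Maya has a majority (≥26).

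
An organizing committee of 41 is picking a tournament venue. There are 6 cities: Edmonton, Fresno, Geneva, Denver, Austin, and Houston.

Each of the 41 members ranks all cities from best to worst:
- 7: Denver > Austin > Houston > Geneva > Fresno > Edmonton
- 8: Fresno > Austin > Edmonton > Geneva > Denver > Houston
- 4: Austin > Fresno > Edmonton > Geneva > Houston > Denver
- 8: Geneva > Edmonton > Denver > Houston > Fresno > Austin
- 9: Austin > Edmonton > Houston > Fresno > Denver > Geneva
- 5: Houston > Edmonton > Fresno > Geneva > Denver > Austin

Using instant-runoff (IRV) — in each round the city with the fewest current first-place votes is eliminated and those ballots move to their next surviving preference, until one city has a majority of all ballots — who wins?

Round 1: Edmonton 0, Fresno 8, Geneva 8, Denver 7, Austin 13, Houston 5. Edmonton eliminated.
Round 2: Fresno 8, Geneva 8, Denver 7, Austin 13, Houston 5. Houston eliminated.
Round 3: Fresno 13, Geneva 8, Denver 7, Austin 13. Denver eliminated.
Round 4: Fresno 13, Geneva 8, Austin 20. Geneva eliminated.
Round 5: Fresno 21, Austin 20. Fresno has a majority (≥21).

Fresno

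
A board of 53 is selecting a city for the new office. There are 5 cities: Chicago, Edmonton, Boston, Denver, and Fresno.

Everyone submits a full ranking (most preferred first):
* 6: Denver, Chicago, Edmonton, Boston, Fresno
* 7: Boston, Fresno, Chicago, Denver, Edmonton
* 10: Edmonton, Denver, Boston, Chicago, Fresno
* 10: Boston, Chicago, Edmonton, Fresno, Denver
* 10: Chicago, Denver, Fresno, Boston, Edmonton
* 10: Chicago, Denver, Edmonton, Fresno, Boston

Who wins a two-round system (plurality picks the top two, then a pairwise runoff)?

Boston

Round 1 first-place votes: Chicago 20, Edmonton 10, Boston 17, Denver 6, Fresno 0. Chicago and Boston advance.
Runoff: Chicago is ranked above Boston on 26 ballots, Boston above Chicago on 27.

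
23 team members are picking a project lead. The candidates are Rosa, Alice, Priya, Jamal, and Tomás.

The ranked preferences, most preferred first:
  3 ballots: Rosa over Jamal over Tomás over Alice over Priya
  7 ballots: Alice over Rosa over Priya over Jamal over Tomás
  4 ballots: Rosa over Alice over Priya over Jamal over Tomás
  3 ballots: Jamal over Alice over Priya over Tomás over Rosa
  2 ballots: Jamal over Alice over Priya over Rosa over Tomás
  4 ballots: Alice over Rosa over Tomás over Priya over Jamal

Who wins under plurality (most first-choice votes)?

Alice

First-place votes: Rosa 7, Alice 11, Priya 0, Jamal 5, Tomás 0.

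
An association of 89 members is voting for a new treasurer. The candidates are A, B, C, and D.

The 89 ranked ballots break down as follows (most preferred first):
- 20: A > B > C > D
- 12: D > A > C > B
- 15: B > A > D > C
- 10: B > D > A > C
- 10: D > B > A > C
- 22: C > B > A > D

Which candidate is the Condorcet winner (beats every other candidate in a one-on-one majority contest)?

B vs A: 57–32
B vs C: 55–34
B vs D: 67–22
B beats every other candidate.

B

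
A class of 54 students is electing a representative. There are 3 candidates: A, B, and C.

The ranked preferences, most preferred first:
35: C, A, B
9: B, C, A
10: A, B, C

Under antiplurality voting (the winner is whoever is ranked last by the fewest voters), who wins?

Last-place votes: A 9, B 35, C 10.

A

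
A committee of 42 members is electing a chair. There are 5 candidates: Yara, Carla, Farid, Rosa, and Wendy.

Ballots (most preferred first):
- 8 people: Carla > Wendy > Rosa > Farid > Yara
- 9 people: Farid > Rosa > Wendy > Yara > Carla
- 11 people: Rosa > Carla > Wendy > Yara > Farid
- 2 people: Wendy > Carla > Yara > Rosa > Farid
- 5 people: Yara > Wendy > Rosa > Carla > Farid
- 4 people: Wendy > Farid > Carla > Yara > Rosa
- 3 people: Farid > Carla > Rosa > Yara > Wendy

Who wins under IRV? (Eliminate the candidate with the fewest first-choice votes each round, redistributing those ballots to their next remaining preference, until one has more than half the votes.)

Wendy

Round 1: Yara 5, Carla 8, Farid 12, Rosa 11, Wendy 6. Yara eliminated.
Round 2: Carla 8, Farid 12, Rosa 11, Wendy 11. Carla eliminated.
Round 3: Farid 12, Rosa 11, Wendy 19. Rosa eliminated.
Round 4: Farid 12, Wendy 30. Wendy has a majority (≥22).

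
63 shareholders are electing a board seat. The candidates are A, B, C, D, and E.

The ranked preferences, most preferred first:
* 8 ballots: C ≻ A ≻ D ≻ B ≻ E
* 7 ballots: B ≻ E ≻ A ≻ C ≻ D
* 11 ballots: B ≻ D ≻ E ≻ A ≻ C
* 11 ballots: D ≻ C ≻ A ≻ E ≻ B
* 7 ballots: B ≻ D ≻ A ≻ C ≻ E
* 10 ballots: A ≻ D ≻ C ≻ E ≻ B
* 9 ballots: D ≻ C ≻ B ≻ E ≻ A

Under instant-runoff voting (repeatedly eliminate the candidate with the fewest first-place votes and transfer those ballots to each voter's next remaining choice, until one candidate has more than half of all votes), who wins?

Round 1: A 10, B 25, C 8, D 20, E 0. E eliminated.
Round 2: A 10, B 25, C 8, D 20. C eliminated.
Round 3: A 18, B 25, D 20. A eliminated.
Round 4: B 25, D 38. D has a majority (≥32).

D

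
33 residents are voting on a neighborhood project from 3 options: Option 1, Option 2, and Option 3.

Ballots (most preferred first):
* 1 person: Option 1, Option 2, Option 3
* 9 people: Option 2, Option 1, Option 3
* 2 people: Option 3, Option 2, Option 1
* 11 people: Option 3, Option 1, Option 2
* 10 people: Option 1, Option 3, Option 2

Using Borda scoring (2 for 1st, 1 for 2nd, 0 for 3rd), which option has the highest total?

Option 1

Option 1: 1×2 + 9×1 + 2×0 + 11×1 + 10×2 = 42
Option 2: 1×1 + 9×2 + 2×1 + 11×0 + 10×0 = 21
Option 3: 1×0 + 9×0 + 2×2 + 11×2 + 10×1 = 36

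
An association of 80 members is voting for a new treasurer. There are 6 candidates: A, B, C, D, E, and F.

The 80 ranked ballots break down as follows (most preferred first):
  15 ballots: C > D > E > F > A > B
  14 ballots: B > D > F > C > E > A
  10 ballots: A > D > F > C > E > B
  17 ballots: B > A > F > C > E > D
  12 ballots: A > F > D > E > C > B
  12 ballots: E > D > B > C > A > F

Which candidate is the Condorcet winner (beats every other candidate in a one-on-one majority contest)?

D vs A: 41–39
D vs B: 49–31
D vs C: 48–32
D vs E: 51–29
D vs F: 51–29
D beats every other candidate.

D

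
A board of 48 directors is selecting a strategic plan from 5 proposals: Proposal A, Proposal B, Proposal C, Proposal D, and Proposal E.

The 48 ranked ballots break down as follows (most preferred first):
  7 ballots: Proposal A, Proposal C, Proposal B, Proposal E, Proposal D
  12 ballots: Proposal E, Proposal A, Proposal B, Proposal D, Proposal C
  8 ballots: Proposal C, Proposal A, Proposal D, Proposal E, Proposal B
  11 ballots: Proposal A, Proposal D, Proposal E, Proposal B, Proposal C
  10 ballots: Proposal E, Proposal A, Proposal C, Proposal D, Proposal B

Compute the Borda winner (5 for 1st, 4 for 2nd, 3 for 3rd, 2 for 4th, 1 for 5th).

Proposal A

Proposal A: 7×5 + 12×4 + 8×4 + 11×5 + 10×4 = 210
Proposal B: 7×3 + 12×3 + 8×1 + 11×2 + 10×1 = 97
Proposal C: 7×4 + 12×1 + 8×5 + 11×1 + 10×3 = 121
Proposal D: 7×1 + 12×2 + 8×3 + 11×4 + 10×2 = 119
Proposal E: 7×2 + 12×5 + 8×2 + 11×3 + 10×5 = 173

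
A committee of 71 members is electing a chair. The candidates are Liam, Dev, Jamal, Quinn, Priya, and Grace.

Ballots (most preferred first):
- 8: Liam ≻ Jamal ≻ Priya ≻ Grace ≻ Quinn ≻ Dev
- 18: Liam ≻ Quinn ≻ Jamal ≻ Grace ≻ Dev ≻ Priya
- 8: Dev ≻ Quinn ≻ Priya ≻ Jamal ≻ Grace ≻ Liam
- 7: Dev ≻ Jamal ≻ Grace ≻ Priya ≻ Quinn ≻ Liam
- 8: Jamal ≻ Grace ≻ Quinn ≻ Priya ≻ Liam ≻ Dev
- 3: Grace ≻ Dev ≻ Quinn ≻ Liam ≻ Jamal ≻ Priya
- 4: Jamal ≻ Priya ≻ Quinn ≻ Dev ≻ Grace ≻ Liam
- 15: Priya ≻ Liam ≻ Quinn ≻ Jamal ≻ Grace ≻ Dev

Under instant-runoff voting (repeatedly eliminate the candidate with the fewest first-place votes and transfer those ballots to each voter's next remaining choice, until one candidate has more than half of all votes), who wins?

Priya

Round 1: Liam 26, Dev 15, Jamal 12, Quinn 0, Priya 15, Grace 3. Quinn eliminated.
Round 2: Liam 26, Dev 15, Jamal 12, Priya 15, Grace 3. Grace eliminated.
Round 3: Liam 26, Dev 18, Jamal 12, Priya 15. Jamal eliminated.
Round 4: Liam 26, Dev 18, Priya 27. Dev eliminated.
Round 5: Liam 29, Priya 42. Priya has a majority (≥36).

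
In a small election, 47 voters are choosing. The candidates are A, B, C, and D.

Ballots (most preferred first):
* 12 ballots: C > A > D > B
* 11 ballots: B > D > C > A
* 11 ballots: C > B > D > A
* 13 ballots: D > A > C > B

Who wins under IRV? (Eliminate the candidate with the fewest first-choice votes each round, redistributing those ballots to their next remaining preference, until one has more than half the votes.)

D

Round 1: A 0, B 11, C 23, D 13. A eliminated.
Round 2: B 11, C 23, D 13. B eliminated.
Round 3: C 23, D 24. D has a majority (≥24).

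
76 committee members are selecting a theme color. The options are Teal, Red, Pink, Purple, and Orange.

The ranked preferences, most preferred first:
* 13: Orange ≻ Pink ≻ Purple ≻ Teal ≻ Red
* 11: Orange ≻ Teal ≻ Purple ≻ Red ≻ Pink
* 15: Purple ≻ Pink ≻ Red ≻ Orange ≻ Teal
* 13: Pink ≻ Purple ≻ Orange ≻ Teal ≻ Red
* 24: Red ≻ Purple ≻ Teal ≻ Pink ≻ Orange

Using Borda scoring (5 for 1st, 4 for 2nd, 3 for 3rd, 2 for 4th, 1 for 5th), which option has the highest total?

Purple

Teal: 13×2 + 11×4 + 15×1 + 13×2 + 24×3 = 183
Red: 13×1 + 11×2 + 15×3 + 13×1 + 24×5 = 213
Pink: 13×4 + 11×1 + 15×4 + 13×5 + 24×2 = 236
Purple: 13×3 + 11×3 + 15×5 + 13×4 + 24×4 = 295
Orange: 13×5 + 11×5 + 15×2 + 13×3 + 24×1 = 213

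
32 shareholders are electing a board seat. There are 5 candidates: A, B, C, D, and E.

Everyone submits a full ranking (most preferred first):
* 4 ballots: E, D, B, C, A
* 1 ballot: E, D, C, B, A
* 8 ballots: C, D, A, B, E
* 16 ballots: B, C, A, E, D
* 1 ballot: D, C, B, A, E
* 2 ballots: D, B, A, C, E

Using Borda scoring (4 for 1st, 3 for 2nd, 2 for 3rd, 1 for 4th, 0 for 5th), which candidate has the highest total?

A: 4×0 + 1×0 + 8×2 + 16×2 + 1×1 + 2×2 = 53
B: 4×2 + 1×1 + 8×1 + 16×4 + 1×2 + 2×3 = 89
C: 4×1 + 1×2 + 8×4 + 16×3 + 1×3 + 2×1 = 91
D: 4×3 + 1×3 + 8×3 + 16×0 + 1×4 + 2×4 = 51
E: 4×4 + 1×4 + 8×0 + 16×1 + 1×0 + 2×0 = 36

C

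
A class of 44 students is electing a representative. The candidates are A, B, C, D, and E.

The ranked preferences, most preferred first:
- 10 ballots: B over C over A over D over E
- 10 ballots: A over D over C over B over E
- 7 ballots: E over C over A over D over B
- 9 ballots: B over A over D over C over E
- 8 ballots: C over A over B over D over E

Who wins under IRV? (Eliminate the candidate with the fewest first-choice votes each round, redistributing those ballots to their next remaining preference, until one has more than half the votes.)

Round 1: A 10, B 19, C 8, D 0, E 7. D eliminated.
Round 2: A 10, B 19, C 8, E 7. E eliminated.
Round 3: A 10, B 19, C 15. A eliminated.
Round 4: B 19, C 25. C has a majority (≥23).

C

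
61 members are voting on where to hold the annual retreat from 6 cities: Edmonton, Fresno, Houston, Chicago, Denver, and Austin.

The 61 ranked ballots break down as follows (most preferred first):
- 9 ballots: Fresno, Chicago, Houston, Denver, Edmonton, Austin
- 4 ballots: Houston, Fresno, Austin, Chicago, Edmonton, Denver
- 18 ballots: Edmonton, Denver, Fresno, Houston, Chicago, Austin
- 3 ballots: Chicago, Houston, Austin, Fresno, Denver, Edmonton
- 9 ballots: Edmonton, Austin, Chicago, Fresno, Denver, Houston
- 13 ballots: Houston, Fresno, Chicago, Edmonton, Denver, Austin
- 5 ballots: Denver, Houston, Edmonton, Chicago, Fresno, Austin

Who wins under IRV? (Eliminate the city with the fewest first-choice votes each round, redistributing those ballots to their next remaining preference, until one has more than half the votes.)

Round 1: Edmonton 27, Fresno 9, Houston 17, Chicago 3, Denver 5, Austin 0. Austin eliminated.
Round 2: Edmonton 27, Fresno 9, Houston 17, Chicago 3, Denver 5. Chicago eliminated.
Round 3: Edmonton 27, Fresno 9, Houston 20, Denver 5. Denver eliminated.
Round 4: Edmonton 27, Fresno 9, Houston 25. Fresno eliminated.
Round 5: Edmonton 27, Houston 34. Houston has a majority (≥31).

Houston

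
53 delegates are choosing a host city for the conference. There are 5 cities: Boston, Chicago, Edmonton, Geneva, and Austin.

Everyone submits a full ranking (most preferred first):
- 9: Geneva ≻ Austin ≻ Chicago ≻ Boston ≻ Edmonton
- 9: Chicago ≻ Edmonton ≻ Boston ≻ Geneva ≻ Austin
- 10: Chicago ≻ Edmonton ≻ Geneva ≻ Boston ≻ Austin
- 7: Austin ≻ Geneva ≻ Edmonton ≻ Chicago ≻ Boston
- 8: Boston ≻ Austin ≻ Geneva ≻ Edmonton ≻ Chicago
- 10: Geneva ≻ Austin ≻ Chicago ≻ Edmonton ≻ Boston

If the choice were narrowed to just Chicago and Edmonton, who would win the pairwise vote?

Chicago is ranked above Edmonton on 38 ballots; Edmonton above Chicago on 15.

Chicago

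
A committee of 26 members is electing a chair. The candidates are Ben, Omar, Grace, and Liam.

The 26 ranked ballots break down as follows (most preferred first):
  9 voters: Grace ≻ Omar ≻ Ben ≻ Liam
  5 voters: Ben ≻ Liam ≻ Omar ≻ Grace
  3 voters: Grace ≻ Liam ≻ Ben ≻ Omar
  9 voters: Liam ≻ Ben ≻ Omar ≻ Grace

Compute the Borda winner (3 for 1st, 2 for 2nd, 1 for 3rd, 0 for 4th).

Ben

Ben: 9×1 + 5×3 + 3×1 + 9×2 = 45
Omar: 9×2 + 5×1 + 3×0 + 9×1 = 32
Grace: 9×3 + 5×0 + 3×3 + 9×0 = 36
Liam: 9×0 + 5×2 + 3×2 + 9×3 = 43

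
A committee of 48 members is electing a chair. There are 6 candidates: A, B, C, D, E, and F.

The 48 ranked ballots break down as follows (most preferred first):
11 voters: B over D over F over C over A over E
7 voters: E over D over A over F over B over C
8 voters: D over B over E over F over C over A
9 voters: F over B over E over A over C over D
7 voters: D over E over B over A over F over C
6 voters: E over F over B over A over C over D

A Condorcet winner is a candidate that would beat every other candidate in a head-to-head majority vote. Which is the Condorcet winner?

B

B vs A: 41–7
B vs C: 48–0
B vs D: 26–22
B vs E: 28–20
B vs F: 26–22
B beats every other candidate.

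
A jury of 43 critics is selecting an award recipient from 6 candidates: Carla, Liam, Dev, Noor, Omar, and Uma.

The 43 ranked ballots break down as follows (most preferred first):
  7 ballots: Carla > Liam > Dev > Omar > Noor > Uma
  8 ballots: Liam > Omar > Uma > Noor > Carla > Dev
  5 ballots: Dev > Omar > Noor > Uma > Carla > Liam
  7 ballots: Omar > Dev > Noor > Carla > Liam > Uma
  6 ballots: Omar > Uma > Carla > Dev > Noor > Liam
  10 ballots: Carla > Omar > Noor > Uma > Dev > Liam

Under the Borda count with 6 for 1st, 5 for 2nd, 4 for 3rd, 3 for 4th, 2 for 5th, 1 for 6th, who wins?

Carla: 7×6 + 8×2 + 5×2 + 7×3 + 6×4 + 10×6 = 173
Liam: 7×5 + 8×6 + 5×1 + 7×2 + 6×1 + 10×1 = 118
Dev: 7×4 + 8×1 + 5×6 + 7×5 + 6×3 + 10×2 = 139
Noor: 7×2 + 8×3 + 5×4 + 7×4 + 6×2 + 10×4 = 138
Omar: 7×3 + 8×5 + 5×5 + 7×6 + 6×6 + 10×5 = 214
Uma: 7×1 + 8×4 + 5×3 + 7×1 + 6×5 + 10×3 = 121

Omar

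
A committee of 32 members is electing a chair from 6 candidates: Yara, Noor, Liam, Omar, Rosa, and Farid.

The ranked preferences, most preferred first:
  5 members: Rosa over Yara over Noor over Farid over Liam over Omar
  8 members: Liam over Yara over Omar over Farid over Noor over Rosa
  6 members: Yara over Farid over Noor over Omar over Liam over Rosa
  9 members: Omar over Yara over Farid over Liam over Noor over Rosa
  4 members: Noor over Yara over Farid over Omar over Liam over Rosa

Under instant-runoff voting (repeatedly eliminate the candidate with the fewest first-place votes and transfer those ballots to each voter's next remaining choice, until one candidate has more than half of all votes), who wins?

Yara

Round 1: Yara 6, Noor 4, Liam 8, Omar 9, Rosa 5, Farid 0. Farid eliminated.
Round 2: Yara 6, Noor 4, Liam 8, Omar 9, Rosa 5. Noor eliminated.
Round 3: Yara 10, Liam 8, Omar 9, Rosa 5. Rosa eliminated.
Round 4: Yara 15, Liam 8, Omar 9. Liam eliminated.
Round 5: Yara 23, Omar 9. Yara has a majority (≥17).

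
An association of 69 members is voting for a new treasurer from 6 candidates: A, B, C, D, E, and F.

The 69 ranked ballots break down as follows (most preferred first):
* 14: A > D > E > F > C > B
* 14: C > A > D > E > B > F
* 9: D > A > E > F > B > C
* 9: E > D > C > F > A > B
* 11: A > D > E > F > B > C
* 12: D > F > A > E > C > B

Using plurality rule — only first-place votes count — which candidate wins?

First-place votes: A 25, B 0, C 14, D 21, E 9, F 0.

A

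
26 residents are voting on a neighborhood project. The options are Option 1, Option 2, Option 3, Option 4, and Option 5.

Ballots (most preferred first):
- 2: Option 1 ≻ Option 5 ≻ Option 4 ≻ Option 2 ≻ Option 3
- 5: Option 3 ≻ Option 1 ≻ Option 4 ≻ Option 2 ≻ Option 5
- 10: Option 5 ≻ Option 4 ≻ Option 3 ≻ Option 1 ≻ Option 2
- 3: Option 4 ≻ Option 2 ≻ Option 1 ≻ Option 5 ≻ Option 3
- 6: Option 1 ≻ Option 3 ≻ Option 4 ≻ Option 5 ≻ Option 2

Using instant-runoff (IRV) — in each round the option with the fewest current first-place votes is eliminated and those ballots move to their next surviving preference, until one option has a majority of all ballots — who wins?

Round 1: Option 1 8, Option 2 0, Option 3 5, Option 4 3, Option 5 10. Option 2 eliminated.
Round 2: Option 1 8, Option 3 5, Option 4 3, Option 5 10. Option 4 eliminated.
Round 3: Option 1 11, Option 3 5, Option 5 10. Option 3 eliminated.
Round 4: Option 1 16, Option 5 10. Option 1 has a majority (≥14).

Option 1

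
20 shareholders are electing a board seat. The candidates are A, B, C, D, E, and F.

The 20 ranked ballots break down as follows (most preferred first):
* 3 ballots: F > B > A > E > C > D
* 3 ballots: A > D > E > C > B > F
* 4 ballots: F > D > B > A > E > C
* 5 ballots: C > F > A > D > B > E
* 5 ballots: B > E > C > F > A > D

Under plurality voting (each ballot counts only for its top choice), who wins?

First-place votes: A 3, B 5, C 5, D 0, E 0, F 7.

F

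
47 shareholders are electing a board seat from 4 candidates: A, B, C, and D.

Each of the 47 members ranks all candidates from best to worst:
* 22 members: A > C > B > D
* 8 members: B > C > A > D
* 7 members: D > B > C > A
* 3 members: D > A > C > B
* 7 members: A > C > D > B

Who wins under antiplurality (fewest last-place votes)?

C

Last-place votes: A 7, B 10, C 0, D 30.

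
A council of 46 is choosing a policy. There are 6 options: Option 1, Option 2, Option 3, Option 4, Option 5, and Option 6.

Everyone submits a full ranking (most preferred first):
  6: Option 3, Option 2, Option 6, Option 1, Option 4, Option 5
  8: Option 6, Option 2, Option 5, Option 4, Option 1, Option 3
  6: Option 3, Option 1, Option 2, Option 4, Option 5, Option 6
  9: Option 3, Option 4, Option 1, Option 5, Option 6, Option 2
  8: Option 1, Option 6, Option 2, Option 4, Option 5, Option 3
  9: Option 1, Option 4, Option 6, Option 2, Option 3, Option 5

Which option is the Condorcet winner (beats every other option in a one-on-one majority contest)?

Option 1 vs Option 2: 32–14
Option 1 vs Option 3: 25–21
Option 1 vs Option 4: 29–17
Option 1 vs Option 5: 38–8
Option 1 vs Option 6: 32–14
Option 1 beats every other option.

Option 1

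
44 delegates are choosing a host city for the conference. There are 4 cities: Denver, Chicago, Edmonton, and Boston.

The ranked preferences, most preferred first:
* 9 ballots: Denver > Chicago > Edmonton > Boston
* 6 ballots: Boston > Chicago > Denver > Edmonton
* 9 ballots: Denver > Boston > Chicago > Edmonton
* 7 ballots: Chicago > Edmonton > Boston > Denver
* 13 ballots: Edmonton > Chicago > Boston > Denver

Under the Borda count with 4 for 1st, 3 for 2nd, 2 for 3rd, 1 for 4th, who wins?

Chicago

Denver: 9×4 + 6×2 + 9×4 + 7×1 + 13×1 = 104
Chicago: 9×3 + 6×3 + 9×2 + 7×4 + 13×3 = 130
Edmonton: 9×2 + 6×1 + 9×1 + 7×3 + 13×4 = 106
Boston: 9×1 + 6×4 + 9×3 + 7×2 + 13×2 = 100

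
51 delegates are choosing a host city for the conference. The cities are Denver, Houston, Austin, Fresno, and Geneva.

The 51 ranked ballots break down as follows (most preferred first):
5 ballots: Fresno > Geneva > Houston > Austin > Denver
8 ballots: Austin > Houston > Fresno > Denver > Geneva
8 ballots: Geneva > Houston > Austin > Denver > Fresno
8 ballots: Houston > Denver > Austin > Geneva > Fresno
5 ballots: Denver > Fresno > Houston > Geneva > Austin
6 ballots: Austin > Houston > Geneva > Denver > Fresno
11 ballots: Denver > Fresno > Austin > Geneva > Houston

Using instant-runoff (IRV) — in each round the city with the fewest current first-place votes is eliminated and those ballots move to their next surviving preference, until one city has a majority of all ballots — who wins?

Austin

Round 1: Denver 16, Houston 8, Austin 14, Fresno 5, Geneva 8. Fresno eliminated.
Round 2: Denver 16, Houston 8, Austin 14, Geneva 13. Houston eliminated.
Round 3: Denver 24, Austin 14, Geneva 13. Geneva eliminated.
Round 4: Denver 24, Austin 27. Austin has a majority (≥26).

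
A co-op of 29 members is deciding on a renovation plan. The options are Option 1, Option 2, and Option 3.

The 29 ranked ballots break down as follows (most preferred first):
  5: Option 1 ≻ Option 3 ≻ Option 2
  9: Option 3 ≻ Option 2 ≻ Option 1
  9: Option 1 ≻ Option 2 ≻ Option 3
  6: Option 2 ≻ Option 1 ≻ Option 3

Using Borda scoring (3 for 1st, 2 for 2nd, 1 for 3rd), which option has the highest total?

Option 1

Option 1: 5×3 + 9×1 + 9×3 + 6×2 = 63
Option 2: 5×1 + 9×2 + 9×2 + 6×3 = 59
Option 3: 5×2 + 9×3 + 9×1 + 6×1 = 52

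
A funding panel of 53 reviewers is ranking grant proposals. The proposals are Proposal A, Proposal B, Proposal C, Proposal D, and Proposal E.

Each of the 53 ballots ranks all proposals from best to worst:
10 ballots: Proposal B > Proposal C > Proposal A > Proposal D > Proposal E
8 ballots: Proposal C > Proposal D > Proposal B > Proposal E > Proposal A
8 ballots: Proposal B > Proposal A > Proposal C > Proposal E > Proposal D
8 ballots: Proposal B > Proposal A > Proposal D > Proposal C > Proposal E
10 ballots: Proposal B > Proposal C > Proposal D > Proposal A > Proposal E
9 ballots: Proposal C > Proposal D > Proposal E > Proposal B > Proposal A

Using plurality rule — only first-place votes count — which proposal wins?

Proposal B

First-place votes: Proposal A 0, Proposal B 36, Proposal C 17, Proposal D 0, Proposal E 0.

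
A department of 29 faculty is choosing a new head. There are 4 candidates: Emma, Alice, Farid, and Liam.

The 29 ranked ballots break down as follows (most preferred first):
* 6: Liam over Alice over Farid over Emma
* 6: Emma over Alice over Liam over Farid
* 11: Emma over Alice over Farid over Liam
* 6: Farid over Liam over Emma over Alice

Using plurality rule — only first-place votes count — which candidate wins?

Emma

First-place votes: Emma 17, Alice 0, Farid 6, Liam 6.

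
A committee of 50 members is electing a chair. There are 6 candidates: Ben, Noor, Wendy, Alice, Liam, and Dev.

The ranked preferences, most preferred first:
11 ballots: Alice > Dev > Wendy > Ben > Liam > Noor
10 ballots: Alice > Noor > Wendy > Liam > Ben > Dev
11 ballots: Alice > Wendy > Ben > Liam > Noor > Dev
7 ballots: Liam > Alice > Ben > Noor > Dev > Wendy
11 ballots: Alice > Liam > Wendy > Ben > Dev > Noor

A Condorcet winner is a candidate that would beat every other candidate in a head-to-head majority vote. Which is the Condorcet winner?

Alice vs Ben: 50–0
Alice vs Noor: 50–0
Alice vs Wendy: 50–0
Alice vs Liam: 43–7
Alice vs Dev: 50–0
Alice beats every other candidate.

Alice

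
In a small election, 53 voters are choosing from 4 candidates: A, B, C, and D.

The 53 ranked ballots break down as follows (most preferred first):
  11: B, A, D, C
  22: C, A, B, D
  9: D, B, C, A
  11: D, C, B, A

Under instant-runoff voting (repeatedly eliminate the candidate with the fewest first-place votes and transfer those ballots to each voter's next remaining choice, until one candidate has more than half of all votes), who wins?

D

Round 1: A 0, B 11, C 22, D 20. A eliminated.
Round 2: B 11, C 22, D 20. B eliminated.
Round 3: C 22, D 31. D has a majority (≥27).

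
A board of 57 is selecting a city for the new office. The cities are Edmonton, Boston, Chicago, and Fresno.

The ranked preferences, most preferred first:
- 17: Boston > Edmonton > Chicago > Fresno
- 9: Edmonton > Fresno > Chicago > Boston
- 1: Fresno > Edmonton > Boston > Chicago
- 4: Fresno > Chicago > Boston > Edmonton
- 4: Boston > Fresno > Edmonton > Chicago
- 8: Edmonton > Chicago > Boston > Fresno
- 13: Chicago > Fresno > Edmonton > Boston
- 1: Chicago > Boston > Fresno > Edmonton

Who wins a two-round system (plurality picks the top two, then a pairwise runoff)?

Edmonton

Round 1 first-place votes: Edmonton 17, Boston 21, Chicago 14, Fresno 5. Boston and Edmonton advance.
Runoff: Boston is ranked above Edmonton on 26 ballots, Edmonton above Boston on 31.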